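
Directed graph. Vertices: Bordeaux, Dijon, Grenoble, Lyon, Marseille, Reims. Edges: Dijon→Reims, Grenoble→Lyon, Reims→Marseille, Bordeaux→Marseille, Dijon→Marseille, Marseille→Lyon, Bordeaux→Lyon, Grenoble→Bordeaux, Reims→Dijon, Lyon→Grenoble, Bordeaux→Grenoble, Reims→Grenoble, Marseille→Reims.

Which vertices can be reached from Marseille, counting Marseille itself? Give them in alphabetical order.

Start at Marseille.
Its neighbours: Lyon, Reims.
Then their neighbours: Dijon, Grenoble.
Then next layer: Bordeaux.
Every vertex is now reached.

Bordeaux, Dijon, Grenoble, Lyon, Marseille, Reims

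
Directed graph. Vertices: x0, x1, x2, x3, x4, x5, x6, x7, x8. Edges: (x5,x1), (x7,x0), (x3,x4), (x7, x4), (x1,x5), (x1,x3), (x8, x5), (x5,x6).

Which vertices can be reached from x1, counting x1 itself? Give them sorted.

Start at x1.
Its neighbours: x3, x5.
Then their neighbours: x4, x6.
Nothing further is reachable.

x1, x3, x4, x5, x6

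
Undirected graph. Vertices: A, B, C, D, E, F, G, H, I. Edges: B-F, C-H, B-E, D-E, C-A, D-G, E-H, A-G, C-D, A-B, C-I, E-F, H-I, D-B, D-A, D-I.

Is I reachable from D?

Explore from D.
Distance 1: reach A, B, C, E, G, I.
Found I.

Yes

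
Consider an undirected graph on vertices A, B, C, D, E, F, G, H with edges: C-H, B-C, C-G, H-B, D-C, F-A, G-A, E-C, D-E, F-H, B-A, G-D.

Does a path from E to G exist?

Explore from E.
Distance 1: reach C, D.
Distance 2: reach B, G, H.
Found G.

Yes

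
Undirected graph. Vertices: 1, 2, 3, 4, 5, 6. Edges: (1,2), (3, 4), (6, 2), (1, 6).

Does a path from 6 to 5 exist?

No

Explore from 6.
Distance 1: reach 1, 2.
The search is exhausted without reaching 5; it lies in a different component.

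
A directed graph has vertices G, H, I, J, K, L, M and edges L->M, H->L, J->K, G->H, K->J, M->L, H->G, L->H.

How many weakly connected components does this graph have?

3

From G: component {G, H, L, M}.
From I: component {I}.
From J: component {J, K}.
That's 3 components.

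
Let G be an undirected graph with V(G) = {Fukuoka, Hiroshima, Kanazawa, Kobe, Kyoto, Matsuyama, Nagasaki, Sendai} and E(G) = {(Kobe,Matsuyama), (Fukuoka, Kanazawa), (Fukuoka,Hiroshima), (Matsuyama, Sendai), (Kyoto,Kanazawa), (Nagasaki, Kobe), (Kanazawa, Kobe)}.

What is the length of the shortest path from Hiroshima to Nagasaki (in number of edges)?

4

Distance 0: Hiroshima.
Distance 1: Fukuoka.
Distance 2: Kanazawa.
Distance 3: Kobe, Kyoto.
Distance 4: Matsuyama, Nagasaki — contains Nagasaki.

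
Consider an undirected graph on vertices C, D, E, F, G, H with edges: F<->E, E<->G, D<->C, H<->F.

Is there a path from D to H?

Explore from D.
Distance 1: reach C.
The search is exhausted without reaching H; it lies in a different component.

No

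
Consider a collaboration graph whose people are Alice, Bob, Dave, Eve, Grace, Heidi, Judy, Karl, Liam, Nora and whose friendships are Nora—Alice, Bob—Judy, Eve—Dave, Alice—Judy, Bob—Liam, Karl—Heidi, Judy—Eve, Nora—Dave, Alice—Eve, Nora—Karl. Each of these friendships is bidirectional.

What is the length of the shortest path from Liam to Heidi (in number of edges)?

Distance 0: Liam.
Distance 1: Bob.
Distance 2: Judy.
Distance 3: Alice, Eve.
Distance 4: Dave, Nora.
Distance 5: Karl.
Distance 6: Heidi — contains Heidi.

6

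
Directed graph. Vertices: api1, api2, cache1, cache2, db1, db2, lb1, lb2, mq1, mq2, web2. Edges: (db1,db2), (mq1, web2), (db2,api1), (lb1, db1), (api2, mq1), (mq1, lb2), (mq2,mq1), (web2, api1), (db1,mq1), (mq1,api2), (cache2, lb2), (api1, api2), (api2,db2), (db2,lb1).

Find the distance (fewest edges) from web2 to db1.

5

Distance 0: web2.
Distance 1: api1.
Distance 2: api2.
Distance 3: db2, mq1.
Distance 4: lb1, lb2.
Distance 5: db1 — contains db1.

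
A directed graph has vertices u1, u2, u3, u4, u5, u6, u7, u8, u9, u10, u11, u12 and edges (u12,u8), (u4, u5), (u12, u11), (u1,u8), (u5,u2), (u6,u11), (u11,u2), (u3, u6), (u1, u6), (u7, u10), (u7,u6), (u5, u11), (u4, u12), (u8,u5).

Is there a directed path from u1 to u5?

Explore from u1.
Distance 1: reach u6, u8.
Distance 2: reach u5, u11.
Found u5.

Yes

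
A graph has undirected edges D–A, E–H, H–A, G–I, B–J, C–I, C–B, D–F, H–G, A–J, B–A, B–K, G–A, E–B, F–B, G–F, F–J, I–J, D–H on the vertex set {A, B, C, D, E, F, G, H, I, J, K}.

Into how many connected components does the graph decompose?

From A: component {A, B, C, D, E, F, G, H, I, J, K}.
That's 1 component.

1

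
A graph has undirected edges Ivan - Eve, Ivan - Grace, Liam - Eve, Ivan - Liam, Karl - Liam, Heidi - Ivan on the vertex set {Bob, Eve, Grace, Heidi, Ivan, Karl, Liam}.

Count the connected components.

2

From Bob: component {Bob}.
From Eve: component {Eve, Grace, Heidi, Ivan, Karl, Liam}.
That's 2 components.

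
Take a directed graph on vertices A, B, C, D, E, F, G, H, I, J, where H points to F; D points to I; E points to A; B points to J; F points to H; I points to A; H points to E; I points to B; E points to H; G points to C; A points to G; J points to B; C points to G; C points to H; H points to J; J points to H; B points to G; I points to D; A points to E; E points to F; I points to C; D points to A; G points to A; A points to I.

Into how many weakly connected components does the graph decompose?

From A: component {A, B, C, D, E, F, G, H, I, J}.
That's 1 component.

1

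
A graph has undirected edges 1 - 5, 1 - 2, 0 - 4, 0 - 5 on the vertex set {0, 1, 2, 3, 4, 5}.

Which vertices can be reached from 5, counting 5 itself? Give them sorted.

Start at 5.
Its neighbours: 0, 1.
Then their neighbours: 2, 4.
Nothing further is reachable.

0, 1, 2, 4, 5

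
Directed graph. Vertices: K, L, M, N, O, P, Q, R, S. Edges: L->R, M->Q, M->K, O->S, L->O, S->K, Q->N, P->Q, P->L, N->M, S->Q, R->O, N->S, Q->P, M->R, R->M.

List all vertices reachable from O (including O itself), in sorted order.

K, L, M, N, O, P, Q, R, S

Start at O.
Its neighbours: S.
Then their neighbours: K, Q.
Then next layer: N, P.
Then next layer: L, M.
Then next layer: R.
Every vertex is now reached.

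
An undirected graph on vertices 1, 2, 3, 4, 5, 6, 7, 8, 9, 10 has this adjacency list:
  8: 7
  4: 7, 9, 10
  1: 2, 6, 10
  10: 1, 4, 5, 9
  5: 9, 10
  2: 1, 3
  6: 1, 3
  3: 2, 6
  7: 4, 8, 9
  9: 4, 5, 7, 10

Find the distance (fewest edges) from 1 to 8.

Distance 0: 1.
Distance 1: 2, 6, 10.
Distance 2: 3, 4, 5, 9.
Distance 3: 7.
Distance 4: 8 — contains 8.

4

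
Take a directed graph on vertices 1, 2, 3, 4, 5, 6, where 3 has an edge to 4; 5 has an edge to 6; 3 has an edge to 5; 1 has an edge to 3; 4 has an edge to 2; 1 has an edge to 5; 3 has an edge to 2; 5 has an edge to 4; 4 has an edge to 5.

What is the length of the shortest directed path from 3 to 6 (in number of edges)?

Distance 0: 3.
Distance 1: 2, 4, 5.
Distance 2: 6 — contains 6.

2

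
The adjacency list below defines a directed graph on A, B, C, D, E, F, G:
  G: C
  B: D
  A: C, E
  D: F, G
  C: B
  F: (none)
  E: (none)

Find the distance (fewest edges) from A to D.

Distance 0: A.
Distance 1: C, E.
Distance 2: B.
Distance 3: D — contains D.

3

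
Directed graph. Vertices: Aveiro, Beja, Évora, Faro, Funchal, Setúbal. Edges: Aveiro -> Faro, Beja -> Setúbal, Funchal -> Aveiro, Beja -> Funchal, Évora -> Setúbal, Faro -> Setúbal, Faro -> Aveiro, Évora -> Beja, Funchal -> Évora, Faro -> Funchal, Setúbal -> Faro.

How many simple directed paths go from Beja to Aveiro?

4

Beja→Funchal→Aveiro
Beja→Funchal→Évora→Setúbal→Faro→Aveiro
Beja→Setúbal→Faro→Aveiro
Beja→Setúbal→Faro→Funchal→Aveiro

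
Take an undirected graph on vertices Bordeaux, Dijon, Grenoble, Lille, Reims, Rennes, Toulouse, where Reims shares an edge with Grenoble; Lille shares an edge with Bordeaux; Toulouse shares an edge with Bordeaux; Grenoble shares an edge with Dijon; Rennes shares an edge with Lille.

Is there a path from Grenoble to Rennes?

No

Explore from Grenoble.
Distance 1: reach Dijon, Reims.
The search is exhausted without reaching Rennes; it lies in a different component.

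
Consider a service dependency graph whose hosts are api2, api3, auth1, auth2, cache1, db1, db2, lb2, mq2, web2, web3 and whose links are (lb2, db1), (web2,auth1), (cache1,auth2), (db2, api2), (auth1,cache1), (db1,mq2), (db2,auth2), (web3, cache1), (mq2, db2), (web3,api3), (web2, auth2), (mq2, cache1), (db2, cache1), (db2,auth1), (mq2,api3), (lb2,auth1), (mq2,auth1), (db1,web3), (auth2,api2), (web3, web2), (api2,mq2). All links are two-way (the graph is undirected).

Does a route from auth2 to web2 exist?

Explore from auth2.
Distance 1: reach api2, cache1, db2, web2.
Found web2.

Yes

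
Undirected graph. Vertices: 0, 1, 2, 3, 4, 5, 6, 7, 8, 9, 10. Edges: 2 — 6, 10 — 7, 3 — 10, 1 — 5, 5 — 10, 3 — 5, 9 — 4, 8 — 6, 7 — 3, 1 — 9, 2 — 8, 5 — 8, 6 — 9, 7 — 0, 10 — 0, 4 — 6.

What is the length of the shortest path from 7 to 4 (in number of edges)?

5

Distance 0: 7.
Distance 1: 0, 3, 10.
Distance 2: 5.
Distance 3: 1, 8.
Distance 4: 2, 6, 9.
Distance 5: 4 — contains 4.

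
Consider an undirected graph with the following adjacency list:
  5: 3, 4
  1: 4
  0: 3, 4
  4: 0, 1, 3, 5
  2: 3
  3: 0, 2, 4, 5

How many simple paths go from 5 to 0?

5–3–0
5–3–4–0
5–4–0
5–4–3–0

4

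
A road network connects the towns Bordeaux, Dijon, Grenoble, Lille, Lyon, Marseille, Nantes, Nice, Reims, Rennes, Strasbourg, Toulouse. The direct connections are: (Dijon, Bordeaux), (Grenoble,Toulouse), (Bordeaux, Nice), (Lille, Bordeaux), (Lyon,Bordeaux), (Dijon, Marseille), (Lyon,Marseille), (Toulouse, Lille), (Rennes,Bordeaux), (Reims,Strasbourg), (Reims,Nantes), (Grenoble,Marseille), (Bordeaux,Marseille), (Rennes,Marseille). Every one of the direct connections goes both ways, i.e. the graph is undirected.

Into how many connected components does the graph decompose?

From Bordeaux: component {Bordeaux, Dijon, Grenoble, Lille, Lyon, Marseille, Nice, Rennes, Toulouse}.
From Nantes: component {Nantes, Reims, Strasbourg}.
That's 2 components.

2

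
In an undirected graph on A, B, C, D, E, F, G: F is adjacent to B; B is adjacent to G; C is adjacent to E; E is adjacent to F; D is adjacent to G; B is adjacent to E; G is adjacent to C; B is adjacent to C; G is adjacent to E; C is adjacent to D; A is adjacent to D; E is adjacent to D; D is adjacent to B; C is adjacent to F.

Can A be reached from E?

Explore from E.
Distance 1: reach B, C, D, F, G.
Distance 2: reach A.
Found A.

Yes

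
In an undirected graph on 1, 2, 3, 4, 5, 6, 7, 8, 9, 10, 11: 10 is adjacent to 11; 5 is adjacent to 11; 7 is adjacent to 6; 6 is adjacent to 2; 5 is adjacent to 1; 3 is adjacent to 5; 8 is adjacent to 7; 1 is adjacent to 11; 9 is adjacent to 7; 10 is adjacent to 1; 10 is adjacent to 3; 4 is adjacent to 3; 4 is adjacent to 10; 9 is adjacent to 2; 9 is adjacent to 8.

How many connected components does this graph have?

2

From 1: component {1, 3, 4, 5, 10, 11}.
From 2: component {2, 6, 7, 8, 9}.
That's 2 components.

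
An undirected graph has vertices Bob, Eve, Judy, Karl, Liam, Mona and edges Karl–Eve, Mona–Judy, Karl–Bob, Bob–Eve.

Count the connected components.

3

From Bob: component {Bob, Eve, Karl}.
From Judy: component {Judy, Mona}.
From Liam: component {Liam}.
That's 3 components.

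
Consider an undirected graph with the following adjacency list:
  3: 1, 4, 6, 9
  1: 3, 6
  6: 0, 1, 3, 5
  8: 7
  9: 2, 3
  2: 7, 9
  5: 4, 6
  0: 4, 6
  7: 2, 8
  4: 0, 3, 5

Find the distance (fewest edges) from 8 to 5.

6

Distance 0: 8.
Distance 1: 7.
Distance 2: 2.
Distance 3: 9.
Distance 4: 3.
Distance 5: 1, 4, 6.
Distance 6: 0, 5 — contains 5.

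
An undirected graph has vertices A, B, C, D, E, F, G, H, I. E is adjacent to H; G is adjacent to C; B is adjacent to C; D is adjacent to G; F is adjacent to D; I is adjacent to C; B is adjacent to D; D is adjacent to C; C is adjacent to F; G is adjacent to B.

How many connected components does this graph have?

From A: component {A}.
From B: component {B, C, D, F, G, I}.
From E: component {E, H}.
That's 3 components.

3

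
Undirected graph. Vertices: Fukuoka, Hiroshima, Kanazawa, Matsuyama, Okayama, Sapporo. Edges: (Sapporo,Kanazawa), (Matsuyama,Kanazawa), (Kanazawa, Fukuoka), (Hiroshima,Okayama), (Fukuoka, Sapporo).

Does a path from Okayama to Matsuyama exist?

Explore from Okayama.
Distance 1: reach Hiroshima.
The search is exhausted without reaching Matsuyama; it lies in a different component.

No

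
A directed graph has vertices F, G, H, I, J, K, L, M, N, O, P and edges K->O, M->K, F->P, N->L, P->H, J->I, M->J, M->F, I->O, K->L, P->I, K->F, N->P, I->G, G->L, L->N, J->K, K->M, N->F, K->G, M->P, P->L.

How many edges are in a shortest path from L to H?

3

Distance 0: L.
Distance 1: N.
Distance 2: F, P.
Distance 3: H, I — contains H.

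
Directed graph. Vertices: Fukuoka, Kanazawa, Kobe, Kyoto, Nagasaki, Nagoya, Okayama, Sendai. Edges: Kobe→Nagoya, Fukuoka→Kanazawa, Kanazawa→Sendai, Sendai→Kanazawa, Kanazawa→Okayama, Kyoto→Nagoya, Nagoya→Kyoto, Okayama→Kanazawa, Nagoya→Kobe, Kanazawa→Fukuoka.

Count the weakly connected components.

From Fukuoka: component {Fukuoka, Kanazawa, Okayama, Sendai}.
From Kobe: component {Kobe, Kyoto, Nagoya}.
From Nagasaki: component {Nagasaki}.
That's 3 components.

3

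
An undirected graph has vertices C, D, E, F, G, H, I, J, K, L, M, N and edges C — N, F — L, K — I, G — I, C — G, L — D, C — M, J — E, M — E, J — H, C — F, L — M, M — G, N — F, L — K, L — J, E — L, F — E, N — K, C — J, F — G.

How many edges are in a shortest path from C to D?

3

Distance 0: C.
Distance 1: F, G, J, M, N.
Distance 2: E, H, I, K, L.
Distance 3: D — contains D.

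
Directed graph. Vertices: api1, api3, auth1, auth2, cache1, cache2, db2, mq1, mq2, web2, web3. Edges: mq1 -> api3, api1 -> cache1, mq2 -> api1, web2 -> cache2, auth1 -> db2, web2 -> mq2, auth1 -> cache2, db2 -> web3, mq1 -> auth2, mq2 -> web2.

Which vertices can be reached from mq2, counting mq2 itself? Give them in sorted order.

Start at mq2.
Its neighbours: api1, web2.
Then their neighbours: cache1, cache2.
Nothing further is reachable.

api1, cache1, cache2, mq2, web2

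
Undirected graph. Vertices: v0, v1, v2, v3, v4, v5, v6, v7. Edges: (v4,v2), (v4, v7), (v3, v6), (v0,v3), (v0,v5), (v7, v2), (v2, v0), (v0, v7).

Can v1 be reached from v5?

Explore from v5.
Distance 1: reach v0.
Distance 2: reach v2, v3, v7.
Distance 3: reach v4, v6.
The search is exhausted without reaching v1; it lies in a different component.

No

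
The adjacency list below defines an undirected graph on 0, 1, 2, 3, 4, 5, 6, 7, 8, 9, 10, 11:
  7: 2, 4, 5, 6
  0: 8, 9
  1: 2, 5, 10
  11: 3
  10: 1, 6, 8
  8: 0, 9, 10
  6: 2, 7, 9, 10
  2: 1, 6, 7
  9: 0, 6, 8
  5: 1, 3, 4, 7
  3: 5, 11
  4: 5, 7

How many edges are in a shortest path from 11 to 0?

Distance 0: 11.
Distance 1: 3.
Distance 2: 5.
Distance 3: 1, 4, 7.
Distance 4: 2, 6, 10.
Distance 5: 8, 9.
Distance 6: 0 — contains 0.

6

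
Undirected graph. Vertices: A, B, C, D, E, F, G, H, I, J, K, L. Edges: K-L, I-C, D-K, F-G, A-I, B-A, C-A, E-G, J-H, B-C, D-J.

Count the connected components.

From A: component {A, B, C, I}.
From D: component {D, H, J, K, L}.
From E: component {E, F, G}.
That's 3 components.

3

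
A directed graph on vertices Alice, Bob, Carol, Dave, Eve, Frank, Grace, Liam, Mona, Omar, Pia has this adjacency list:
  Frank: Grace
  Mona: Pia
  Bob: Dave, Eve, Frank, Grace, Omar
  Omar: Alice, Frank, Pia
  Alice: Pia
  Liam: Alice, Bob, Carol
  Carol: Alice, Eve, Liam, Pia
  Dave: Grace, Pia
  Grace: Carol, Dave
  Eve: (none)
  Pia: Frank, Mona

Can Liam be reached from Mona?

Yes

Explore from Mona.
Distance 1: reach Pia.
Distance 2: reach Frank.
Distance 3: reach Grace.
Distance 4: reach Carol, Dave.
Distance 5: reach Alice, Eve, Liam.
Found Liam.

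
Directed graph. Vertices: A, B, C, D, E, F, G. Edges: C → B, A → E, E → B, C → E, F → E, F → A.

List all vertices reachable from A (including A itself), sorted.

Start at A.
Its neighbours: E.
Then their neighbours: B.
Nothing further is reachable.

A, B, E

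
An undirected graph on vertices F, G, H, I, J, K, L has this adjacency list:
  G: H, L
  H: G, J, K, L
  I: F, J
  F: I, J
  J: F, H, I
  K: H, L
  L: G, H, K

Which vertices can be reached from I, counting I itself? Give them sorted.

Start at I.
Its neighbours: F, J.
Then their neighbours: H.
Then next layer: G, K, L.
Every vertex is now reached.

F, G, H, I, J, K, L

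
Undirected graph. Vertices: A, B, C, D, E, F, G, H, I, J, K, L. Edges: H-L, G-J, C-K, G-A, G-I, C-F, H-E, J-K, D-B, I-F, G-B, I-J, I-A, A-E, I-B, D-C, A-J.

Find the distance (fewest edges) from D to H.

5

Distance 0: D.
Distance 1: B, C.
Distance 2: F, G, I, K.
Distance 3: A, J.
Distance 4: E.
Distance 5: H — contains H.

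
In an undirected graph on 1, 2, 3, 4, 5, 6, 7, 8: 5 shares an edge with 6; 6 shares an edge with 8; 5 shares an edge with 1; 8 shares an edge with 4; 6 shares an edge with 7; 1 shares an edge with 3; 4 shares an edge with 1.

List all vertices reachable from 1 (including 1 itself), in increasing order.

1, 3, 4, 5, 6, 7, 8

Start at 1.
Its neighbours: 3, 4, 5.
Then their neighbours: 6, 8.
Then next layer: 7.
Nothing further is reachable.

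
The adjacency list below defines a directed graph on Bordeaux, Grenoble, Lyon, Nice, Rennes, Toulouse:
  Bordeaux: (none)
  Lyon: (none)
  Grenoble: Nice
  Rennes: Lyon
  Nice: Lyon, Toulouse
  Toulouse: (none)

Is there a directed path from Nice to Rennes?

Explore from Nice.
Distance 1: reach Lyon, Toulouse.
The search from Nice is exhausted; no directed path reaches Rennes.

No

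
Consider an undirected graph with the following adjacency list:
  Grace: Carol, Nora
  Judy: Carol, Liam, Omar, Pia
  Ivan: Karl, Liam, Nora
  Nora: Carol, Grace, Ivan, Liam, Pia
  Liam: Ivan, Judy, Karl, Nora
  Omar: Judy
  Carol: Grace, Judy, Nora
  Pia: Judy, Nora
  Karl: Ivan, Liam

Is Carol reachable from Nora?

Explore from Nora.
Distance 1: reach Carol, Grace, Ivan, Liam, Pia.
Found Carol.

Yes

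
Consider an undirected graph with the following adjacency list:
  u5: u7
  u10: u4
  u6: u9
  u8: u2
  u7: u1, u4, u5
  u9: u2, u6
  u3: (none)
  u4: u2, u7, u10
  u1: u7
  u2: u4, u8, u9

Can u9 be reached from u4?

Yes

Explore from u4.
Distance 1: reach u2, u7, u10.
Distance 2: reach u1, u5, u8, u9.
Found u9.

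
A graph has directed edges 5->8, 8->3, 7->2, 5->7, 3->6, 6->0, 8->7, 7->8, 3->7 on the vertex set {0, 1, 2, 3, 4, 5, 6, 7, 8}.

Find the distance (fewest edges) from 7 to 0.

Distance 0: 7.
Distance 1: 2, 8.
Distance 2: 3.
Distance 3: 6.
Distance 4: 0 — contains 0.

4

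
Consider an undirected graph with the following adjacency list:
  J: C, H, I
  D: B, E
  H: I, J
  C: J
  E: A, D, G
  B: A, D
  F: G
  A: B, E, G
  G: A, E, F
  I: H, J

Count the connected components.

From A: component {A, B, D, E, F, G}.
From C: component {C, H, I, J}.
That's 2 components.

2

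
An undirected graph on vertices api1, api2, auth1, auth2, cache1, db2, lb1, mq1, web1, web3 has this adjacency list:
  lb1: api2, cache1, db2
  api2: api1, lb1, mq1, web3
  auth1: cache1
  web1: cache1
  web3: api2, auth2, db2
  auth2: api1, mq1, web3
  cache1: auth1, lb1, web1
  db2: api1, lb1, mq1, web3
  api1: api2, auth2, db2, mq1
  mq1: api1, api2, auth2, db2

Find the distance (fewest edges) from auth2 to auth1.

5

Distance 0: auth2.
Distance 1: api1, mq1, web3.
Distance 2: api2, db2.
Distance 3: lb1.
Distance 4: cache1.
Distance 5: auth1, web1 — contains auth1.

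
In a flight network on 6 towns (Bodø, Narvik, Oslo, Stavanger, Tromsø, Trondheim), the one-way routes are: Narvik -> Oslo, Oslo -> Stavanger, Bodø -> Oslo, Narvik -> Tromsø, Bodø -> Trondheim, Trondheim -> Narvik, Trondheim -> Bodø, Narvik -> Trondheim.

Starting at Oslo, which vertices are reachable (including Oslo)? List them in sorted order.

Start at Oslo.
Its neighbours: Stavanger.
Nothing further is reachable.

Oslo, Stavanger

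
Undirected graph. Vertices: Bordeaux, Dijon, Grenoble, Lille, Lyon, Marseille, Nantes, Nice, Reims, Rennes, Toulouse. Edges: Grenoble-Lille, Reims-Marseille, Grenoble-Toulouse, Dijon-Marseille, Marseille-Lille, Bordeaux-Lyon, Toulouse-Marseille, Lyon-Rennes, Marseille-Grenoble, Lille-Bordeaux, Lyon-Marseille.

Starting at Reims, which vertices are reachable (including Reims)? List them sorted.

Start at Reims.
Its neighbours: Marseille.
Then their neighbours: Dijon, Grenoble, Lille, Lyon, Toulouse.
Then next layer: Bordeaux, Rennes.
Nothing further is reachable.

Bordeaux, Dijon, Grenoble, Lille, Lyon, Marseille, Reims, Rennes, Toulouse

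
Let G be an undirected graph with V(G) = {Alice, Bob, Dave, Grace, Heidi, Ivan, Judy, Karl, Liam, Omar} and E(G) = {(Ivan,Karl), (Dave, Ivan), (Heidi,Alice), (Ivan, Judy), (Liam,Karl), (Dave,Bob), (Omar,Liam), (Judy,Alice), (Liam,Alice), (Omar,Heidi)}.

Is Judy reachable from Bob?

Yes

Explore from Bob.
Distance 1: reach Dave.
Distance 2: reach Ivan.
Distance 3: reach Judy, Karl.
Found Judy.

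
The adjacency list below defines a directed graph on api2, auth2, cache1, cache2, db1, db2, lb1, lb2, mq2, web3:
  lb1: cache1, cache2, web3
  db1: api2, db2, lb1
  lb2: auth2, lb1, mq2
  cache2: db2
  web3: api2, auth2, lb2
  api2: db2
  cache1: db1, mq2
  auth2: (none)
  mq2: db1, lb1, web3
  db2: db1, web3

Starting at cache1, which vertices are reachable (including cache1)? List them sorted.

api2, auth2, cache1, cache2, db1, db2, lb1, lb2, mq2, web3

Start at cache1.
Its neighbours: db1, mq2.
Then their neighbours: api2, db2, lb1, web3.
Then next layer: auth2, cache2, lb2.
Every vertex is now reached.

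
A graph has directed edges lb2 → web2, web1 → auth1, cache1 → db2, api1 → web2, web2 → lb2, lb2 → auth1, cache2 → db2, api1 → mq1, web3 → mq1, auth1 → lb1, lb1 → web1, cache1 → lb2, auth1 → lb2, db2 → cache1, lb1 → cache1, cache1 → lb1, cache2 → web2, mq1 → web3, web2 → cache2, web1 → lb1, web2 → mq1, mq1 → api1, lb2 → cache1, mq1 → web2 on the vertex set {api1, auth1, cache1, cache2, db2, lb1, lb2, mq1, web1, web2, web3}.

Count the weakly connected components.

From api1: component {api1, auth1, cache1, cache2, db2, lb1, lb2, mq1, web1, web2, web3}.
That's 1 component.

1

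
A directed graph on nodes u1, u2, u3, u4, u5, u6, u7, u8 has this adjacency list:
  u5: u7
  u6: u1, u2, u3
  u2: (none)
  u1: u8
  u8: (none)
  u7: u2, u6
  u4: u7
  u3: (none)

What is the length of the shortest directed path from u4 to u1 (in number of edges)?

Distance 0: u4.
Distance 1: u7.
Distance 2: u2, u6.
Distance 3: u1, u3 — contains u1.

3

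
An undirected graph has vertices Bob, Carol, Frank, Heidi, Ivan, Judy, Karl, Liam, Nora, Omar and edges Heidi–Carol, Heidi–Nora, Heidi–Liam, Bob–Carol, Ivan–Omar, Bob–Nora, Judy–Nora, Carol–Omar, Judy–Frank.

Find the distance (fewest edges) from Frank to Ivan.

Distance 0: Frank.
Distance 1: Judy.
Distance 2: Nora.
Distance 3: Bob, Heidi.
Distance 4: Carol, Liam.
Distance 5: Omar.
Distance 6: Ivan — contains Ivan.

6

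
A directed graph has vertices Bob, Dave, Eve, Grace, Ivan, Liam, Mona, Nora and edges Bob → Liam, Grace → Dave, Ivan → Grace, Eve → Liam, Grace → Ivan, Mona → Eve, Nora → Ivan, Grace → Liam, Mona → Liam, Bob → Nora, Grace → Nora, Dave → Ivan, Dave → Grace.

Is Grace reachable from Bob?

Explore from Bob.
Distance 1: reach Liam, Nora.
Distance 2: reach Ivan.
Distance 3: reach Grace.
Found Grace.

Yes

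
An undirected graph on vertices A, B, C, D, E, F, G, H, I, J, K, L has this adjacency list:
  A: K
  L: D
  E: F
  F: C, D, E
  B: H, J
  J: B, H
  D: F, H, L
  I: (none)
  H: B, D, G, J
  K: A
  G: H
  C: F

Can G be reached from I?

No

I has no edges, so nothing is reachable from it.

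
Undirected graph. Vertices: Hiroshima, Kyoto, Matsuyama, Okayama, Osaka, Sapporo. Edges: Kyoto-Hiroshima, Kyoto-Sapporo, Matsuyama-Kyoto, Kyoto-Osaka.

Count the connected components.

2

From Hiroshima: component {Hiroshima, Kyoto, Matsuyama, Osaka, Sapporo}.
From Okayama: component {Okayama}.
That's 2 components.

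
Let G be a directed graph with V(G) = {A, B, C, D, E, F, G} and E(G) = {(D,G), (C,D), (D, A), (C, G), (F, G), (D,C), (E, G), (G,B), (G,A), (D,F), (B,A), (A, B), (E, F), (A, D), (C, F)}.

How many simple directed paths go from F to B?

F→G→A→B
F→G→B

2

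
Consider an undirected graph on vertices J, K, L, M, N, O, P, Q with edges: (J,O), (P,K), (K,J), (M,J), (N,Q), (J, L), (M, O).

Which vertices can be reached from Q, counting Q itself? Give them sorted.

Start at Q.
Its neighbours: N.
Nothing further is reachable.

N, Q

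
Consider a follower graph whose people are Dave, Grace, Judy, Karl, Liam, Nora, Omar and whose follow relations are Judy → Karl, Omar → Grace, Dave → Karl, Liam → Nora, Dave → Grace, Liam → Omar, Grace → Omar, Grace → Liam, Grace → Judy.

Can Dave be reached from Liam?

No

Explore from Liam.
Distance 1: reach Nora, Omar.
Distance 2: reach Grace.
Distance 3: reach Judy.
Distance 4: reach Karl.
The search from Liam is exhausted; no directed path reaches Dave.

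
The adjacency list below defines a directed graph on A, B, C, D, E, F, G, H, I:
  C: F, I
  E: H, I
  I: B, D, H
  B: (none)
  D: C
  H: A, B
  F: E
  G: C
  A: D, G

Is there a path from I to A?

Yes

Explore from I.
Distance 1: reach B, D, H.
Distance 2: reach A, C.
Found A.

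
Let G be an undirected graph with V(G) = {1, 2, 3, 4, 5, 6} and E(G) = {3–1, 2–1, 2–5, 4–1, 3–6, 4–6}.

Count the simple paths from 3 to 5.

3–1–2–5
3–6–4–1–2–5

2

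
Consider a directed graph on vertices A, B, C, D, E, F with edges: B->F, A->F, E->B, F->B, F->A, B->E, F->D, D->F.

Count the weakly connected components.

2

From A: component {A, B, D, E, F}.
From C: component {C}.
That's 2 components.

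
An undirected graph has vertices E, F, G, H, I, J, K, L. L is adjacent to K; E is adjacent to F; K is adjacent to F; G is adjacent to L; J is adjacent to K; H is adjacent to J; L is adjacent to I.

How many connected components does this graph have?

From E: component {E, F, G, H, I, J, K, L}.
That's 1 component.

1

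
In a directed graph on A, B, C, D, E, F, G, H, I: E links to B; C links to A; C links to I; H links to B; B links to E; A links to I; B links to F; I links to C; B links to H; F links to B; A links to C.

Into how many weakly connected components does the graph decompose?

From A: component {A, C, I}.
From B: component {B, E, F, H}.
From D: component {D}.
From G: component {G}.
That's 4 components.

4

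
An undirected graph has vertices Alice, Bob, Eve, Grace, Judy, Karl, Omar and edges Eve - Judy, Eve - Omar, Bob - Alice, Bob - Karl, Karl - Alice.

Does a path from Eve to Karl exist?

Explore from Eve.
Distance 1: reach Judy, Omar.
The search is exhausted without reaching Karl; it lies in a different component.

No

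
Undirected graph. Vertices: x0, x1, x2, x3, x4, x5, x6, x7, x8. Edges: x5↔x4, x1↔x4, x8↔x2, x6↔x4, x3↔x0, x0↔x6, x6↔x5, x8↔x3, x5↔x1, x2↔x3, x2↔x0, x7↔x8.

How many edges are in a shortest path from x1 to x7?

6

Distance 0: x1.
Distance 1: x4, x5.
Distance 2: x6.
Distance 3: x0.
Distance 4: x2, x3.
Distance 5: x8.
Distance 6: x7 — contains x7.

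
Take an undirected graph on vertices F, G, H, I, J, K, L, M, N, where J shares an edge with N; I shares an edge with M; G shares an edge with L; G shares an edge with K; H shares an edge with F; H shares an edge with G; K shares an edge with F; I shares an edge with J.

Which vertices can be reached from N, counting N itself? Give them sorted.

I, J, M, N

Start at N.
Its neighbours: J.
Then their neighbours: I.
Then next layer: M.
Nothing further is reachable.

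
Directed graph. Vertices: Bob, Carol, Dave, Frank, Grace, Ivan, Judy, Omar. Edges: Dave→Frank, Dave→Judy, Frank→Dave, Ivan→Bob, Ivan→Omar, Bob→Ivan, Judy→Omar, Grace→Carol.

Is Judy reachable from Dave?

Yes

Explore from Dave.
Distance 1: reach Frank, Judy.
Found Judy.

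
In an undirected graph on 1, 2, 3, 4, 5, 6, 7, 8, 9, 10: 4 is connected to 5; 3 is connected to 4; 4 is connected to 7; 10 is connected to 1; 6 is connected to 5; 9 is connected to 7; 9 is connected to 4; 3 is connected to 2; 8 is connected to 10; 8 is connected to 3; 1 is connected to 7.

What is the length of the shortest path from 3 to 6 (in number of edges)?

3

Distance 0: 3.
Distance 1: 2, 4, 8.
Distance 2: 5, 7, 9, 10.
Distance 3: 1, 6 — contains 6.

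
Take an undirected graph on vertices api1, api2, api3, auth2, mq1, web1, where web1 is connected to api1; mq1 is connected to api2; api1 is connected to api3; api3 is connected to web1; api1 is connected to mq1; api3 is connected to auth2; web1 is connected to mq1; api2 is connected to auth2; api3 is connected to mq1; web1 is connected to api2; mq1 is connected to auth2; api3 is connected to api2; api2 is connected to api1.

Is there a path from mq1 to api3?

Explore from mq1.
Distance 1: reach api1, api2, api3, auth2, web1.
Found api3.

Yes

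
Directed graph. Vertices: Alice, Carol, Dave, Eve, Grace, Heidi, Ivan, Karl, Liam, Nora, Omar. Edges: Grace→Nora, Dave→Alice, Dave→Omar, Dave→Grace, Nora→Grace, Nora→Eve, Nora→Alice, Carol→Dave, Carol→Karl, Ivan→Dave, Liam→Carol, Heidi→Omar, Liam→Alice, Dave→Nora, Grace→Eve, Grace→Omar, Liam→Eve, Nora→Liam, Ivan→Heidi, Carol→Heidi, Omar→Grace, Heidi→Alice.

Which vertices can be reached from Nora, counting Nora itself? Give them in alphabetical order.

Alice, Carol, Dave, Eve, Grace, Heidi, Karl, Liam, Nora, Omar

Start at Nora.
Its neighbours: Alice, Eve, Grace, Liam.
Then their neighbours: Carol, Omar.
Then next layer: Dave, Heidi, Karl.
Nothing further is reachable.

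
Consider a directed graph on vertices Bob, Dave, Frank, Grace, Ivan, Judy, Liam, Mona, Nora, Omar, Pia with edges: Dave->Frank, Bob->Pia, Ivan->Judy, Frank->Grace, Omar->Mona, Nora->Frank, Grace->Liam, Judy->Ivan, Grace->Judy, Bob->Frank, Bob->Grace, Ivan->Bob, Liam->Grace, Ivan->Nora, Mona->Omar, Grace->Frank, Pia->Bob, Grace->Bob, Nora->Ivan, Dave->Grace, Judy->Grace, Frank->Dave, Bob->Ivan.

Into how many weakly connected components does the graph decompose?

From Bob: component {Bob, Dave, Frank, Grace, Ivan, Judy, Liam, Nora, Pia}.
From Mona: component {Mona, Omar}.
That's 2 components.

2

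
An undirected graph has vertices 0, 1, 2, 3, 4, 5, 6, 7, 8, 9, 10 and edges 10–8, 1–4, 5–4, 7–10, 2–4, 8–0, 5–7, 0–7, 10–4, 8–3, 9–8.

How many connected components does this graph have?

2

From 0: component {0, 1, 2, 3, 4, 5, 7, 8, 9, 10}.
From 6: component {6}.
That's 2 components.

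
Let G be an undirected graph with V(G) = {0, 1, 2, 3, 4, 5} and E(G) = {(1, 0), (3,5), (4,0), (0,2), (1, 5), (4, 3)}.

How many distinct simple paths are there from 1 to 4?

2

1–0–4
1–5–3–4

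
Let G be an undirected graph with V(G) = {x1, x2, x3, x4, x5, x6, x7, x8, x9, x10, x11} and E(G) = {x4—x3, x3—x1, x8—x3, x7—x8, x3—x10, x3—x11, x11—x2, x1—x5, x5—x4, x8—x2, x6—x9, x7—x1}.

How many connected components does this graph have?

2

From x1: component {x1, x2, x3, x4, x5, x7, x8, x10, x11}.
From x6: component {x6, x9}.
That's 2 components.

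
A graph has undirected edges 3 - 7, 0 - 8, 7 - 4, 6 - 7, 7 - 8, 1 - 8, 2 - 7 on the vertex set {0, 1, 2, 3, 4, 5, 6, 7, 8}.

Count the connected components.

2

From 0: component {0, 1, 2, 3, 4, 6, 7, 8}.
From 5: component {5}.
That's 2 components.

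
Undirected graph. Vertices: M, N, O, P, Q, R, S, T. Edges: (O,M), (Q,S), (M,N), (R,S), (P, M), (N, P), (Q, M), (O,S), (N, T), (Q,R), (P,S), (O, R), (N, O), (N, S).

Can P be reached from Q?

Explore from Q.
Distance 1: reach M, R, S.
Distance 2: reach N, O, P.
Found P.

Yes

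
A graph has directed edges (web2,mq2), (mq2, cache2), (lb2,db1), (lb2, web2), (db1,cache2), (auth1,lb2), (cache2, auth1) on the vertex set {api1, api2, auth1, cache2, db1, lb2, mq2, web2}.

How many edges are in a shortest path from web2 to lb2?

Distance 0: web2.
Distance 1: mq2.
Distance 2: cache2.
Distance 3: auth1.
Distance 4: lb2 — contains lb2.

4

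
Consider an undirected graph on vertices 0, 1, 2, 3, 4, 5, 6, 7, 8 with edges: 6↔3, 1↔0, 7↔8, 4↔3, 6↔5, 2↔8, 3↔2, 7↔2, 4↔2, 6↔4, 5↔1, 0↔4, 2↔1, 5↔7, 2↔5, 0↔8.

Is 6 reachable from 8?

Yes

Explore from 8.
Distance 1: reach 0, 2, 7.
Distance 2: reach 1, 3, 4, 5.
Distance 3: reach 6.
Found 6.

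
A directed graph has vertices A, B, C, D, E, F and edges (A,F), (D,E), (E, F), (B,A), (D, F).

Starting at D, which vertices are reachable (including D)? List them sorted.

D, E, F

Start at D.
Its neighbours: E, F.
Nothing further is reachable.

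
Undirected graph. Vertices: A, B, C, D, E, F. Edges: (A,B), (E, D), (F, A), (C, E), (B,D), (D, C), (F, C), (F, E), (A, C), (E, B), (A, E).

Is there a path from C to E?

Yes

Explore from C.
Distance 1: reach A, D, E, F.
Found E.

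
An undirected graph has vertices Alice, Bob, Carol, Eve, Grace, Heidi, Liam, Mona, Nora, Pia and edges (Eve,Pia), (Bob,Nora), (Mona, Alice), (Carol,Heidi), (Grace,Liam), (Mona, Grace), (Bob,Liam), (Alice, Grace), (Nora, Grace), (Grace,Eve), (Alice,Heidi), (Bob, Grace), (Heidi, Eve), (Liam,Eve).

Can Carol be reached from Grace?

Explore from Grace.
Distance 1: reach Alice, Bob, Eve, Liam, Mona, Nora.
Distance 2: reach Heidi, Pia.
Distance 3: reach Carol.
Found Carol.

Yes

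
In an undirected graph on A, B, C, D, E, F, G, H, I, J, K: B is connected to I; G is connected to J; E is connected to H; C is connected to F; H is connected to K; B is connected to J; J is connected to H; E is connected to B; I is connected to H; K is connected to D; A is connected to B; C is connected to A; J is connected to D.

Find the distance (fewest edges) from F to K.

6

Distance 0: F.
Distance 1: C.
Distance 2: A.
Distance 3: B.
Distance 4: E, I, J.
Distance 5: D, G, H.
Distance 6: K — contains K.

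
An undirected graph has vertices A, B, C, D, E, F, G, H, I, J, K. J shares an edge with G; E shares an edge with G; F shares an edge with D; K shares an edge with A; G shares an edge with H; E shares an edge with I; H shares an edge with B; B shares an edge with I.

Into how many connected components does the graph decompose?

4

From A: component {A, K}.
From B: component {B, E, G, H, I, J}.
From C: component {C}.
From D: component {D, F}.
That's 4 components.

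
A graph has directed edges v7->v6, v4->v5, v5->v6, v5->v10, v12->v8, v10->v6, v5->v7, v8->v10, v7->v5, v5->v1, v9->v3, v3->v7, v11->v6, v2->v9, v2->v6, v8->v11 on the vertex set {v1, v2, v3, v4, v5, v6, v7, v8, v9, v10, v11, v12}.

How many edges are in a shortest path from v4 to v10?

Distance 0: v4.
Distance 1: v5.
Distance 2: v1, v6, v7, v10 — contains v10.

2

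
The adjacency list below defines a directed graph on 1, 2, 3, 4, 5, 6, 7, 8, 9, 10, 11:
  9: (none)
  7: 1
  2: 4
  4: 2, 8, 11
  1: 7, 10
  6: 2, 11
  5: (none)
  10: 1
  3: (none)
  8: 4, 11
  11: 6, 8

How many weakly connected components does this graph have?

From 1: component {1, 7, 10}.
From 2: component {2, 4, 6, 8, 11}.
From 3: component {3}.
From 5: component {5}.
From 9: component {9}.
That's 5 components.

5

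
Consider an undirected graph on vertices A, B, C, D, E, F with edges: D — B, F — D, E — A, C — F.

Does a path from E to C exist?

Explore from E.
Distance 1: reach A.
The search is exhausted without reaching C; it lies in a different component.

No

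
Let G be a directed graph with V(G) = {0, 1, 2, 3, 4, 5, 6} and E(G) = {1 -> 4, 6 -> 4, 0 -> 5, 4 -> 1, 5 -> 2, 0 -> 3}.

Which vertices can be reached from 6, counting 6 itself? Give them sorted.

Start at 6.
Its neighbours: 4.
Then their neighbours: 1.
Nothing further is reachable.

1, 4, 6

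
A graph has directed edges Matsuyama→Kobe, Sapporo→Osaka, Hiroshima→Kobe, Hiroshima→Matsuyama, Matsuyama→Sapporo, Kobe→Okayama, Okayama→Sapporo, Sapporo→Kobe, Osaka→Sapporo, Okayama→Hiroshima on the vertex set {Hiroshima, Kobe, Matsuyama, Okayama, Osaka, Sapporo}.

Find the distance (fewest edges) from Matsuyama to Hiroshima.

3

Distance 0: Matsuyama.
Distance 1: Kobe, Sapporo.
Distance 2: Okayama, Osaka.
Distance 3: Hiroshima — contains Hiroshima.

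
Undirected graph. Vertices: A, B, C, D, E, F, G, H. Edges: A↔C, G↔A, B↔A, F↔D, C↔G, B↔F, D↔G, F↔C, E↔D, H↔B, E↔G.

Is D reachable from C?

Explore from C.
Distance 1: reach A, F, G.
Distance 2: reach B, D, E.
Found D.

Yes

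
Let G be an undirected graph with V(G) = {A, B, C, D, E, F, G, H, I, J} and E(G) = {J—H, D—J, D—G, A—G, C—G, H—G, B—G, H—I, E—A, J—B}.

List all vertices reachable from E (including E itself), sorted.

A, B, C, D, E, G, H, I, J

Start at E.
Its neighbours: A.
Then their neighbours: G.
Then next layer: B, C, D, H.
Then next layer: I, J.
Nothing further is reachable.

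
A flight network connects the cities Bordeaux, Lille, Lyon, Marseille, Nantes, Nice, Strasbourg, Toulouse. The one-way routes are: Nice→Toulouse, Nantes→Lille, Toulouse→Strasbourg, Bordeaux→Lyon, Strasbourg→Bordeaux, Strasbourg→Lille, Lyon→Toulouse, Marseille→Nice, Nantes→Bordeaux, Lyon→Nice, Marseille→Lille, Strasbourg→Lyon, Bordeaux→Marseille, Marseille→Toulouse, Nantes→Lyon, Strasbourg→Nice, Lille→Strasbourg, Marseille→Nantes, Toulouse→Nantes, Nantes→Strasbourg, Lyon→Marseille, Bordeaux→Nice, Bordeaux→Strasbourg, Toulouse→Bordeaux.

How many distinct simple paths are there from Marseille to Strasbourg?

21

Marseille→Lille→Strasbourg
Marseille→Nantes→Bordeaux→Lyon→Nice→Toulouse→Strasbourg
Marseille→Nantes→Bordeaux→Lyon→Toulouse→Strasbourg
Marseille→Nantes→Bordeaux→Nice→Toulouse→Strasbourg
Marseille→Nantes→Bordeaux→Strasbourg
Marseille→Nantes→Lille→Strasbourg
Marseille→Nantes→Lyon→Nice→Toulouse→Bordeaux→Strasbourg
Marseille→Nantes→Lyon→Nice→Toulouse→Strasbourg
... and 13 more.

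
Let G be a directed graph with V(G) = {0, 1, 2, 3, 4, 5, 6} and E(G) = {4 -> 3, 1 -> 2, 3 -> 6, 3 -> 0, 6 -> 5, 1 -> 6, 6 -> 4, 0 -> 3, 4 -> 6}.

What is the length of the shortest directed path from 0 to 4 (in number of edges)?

Distance 0: 0.
Distance 1: 3.
Distance 2: 6.
Distance 3: 4, 5 — contains 4.

3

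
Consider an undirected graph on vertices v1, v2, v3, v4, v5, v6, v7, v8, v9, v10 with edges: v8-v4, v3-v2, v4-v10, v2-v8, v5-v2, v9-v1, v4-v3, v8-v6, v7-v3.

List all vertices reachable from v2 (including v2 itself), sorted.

Start at v2.
Its neighbours: v3, v5, v8.
Then their neighbours: v4, v6, v7.
Then next layer: v10.
Nothing further is reachable.

v2, v3, v4, v5, v6, v7, v8, v10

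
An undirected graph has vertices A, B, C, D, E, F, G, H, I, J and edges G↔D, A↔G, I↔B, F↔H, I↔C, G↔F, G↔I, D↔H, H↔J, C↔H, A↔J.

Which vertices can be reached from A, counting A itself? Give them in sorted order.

A, B, C, D, F, G, H, I, J

Start at A.
Its neighbours: G, J.
Then their neighbours: D, F, H, I.
Then next layer: B, C.
Nothing further is reachable.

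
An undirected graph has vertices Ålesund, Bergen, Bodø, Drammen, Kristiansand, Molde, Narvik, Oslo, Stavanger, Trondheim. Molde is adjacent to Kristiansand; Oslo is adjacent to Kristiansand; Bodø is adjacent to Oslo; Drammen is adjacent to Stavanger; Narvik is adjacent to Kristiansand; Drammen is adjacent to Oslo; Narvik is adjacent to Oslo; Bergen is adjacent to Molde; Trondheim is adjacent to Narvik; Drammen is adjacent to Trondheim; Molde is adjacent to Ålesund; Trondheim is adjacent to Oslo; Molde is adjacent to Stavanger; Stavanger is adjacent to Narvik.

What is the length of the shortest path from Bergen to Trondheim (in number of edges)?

Distance 0: Bergen.
Distance 1: Molde.
Distance 2: Ålesund, Kristiansand, Stavanger.
Distance 3: Drammen, Narvik, Oslo.
Distance 4: Bodø, Trondheim — contains Trondheim.

4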